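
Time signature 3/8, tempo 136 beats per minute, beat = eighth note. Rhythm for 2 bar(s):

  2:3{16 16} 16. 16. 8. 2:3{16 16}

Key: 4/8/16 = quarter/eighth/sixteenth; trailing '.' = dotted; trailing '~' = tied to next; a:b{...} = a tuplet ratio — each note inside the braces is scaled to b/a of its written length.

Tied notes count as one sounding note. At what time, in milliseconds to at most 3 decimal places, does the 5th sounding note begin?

1. 0.0ms @ 0 + 330.882ms (3/4)
2. 330.882ms @ 3/4 + 330.882ms (3/4)
3. 661.765ms @ 3/2 + 330.882ms (3/4)
4. 992.647ms @ 9/4 + 330.882ms (3/4)
5. 1323.529ms @ 3 + 661.765ms (3/2)
6. 1985.294ms @ 9/2 + 330.882ms (3/4)
7. 2316.176ms @ 21/4 + 330.882ms (3/4)

note 5 onset = 3b = 1323.529ms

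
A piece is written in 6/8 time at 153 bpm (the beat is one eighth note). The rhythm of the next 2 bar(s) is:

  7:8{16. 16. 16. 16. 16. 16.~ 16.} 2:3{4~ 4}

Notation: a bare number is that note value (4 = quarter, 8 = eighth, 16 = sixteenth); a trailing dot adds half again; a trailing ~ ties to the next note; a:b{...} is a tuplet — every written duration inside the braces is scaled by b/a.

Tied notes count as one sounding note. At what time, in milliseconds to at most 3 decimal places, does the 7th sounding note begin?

note 7 onset = 6b = 2352.941ms

1. 0.0ms @ 0 + 336.134ms (6/7)
2. 336.134ms @ 6/7 + 336.134ms (6/7)
3. 672.269ms @ 12/7 + 336.134ms (6/7)
4. 1008.403ms @ 18/7 + 336.134ms (6/7)
5. 1344.538ms @ 24/7 + 336.134ms (6/7)
6. 1680.672ms @ 30/7 + 672.269ms (12/7)
7. 2352.941ms @ 6 + 2352.941ms (6)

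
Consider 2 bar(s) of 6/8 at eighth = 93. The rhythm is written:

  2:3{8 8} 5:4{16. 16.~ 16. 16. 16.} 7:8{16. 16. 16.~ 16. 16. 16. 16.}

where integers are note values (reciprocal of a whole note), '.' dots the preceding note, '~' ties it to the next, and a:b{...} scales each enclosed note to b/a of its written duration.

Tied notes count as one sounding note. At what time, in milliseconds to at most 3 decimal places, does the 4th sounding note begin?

note 4 onset = 18/5b = 2322.581ms

1. 0.0ms @ 0 + 967.742ms (3/2)
2. 967.742ms @ 3/2 + 967.742ms (3/2)
3. 1935.484ms @ 3 + 387.097ms (3/5)
4. 2322.581ms @ 18/5 + 774.194ms (6/5)
5. 3096.774ms @ 24/5 + 387.097ms (3/5)
6. 3483.871ms @ 27/5 + 387.097ms (3/5)
7. 3870.968ms @ 6 + 552.995ms (6/7)
8. 4423.963ms @ 48/7 + 552.995ms (6/7)
9. 4976.959ms @ 54/7 + 1105.991ms (12/7)
10. 6082.949ms @ 66/7 + 552.995ms (6/7)
11. 6635.945ms @ 72/7 + 552.995ms (6/7)
12. 7188.94ms @ 78/7 + 552.995ms (6/7)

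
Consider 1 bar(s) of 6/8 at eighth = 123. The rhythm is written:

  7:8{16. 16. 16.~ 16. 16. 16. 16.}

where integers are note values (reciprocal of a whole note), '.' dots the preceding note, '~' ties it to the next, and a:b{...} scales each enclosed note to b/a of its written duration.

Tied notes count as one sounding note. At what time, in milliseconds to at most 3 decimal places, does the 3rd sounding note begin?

note 3 onset = 12/7b = 836.237ms

1. 0.0ms @ 0 + 418.118ms (6/7)
2. 418.118ms @ 6/7 + 418.118ms (6/7)
3. 836.237ms @ 12/7 + 836.237ms (12/7)
4. 1672.474ms @ 24/7 + 418.118ms (6/7)
5. 2090.592ms @ 30/7 + 418.118ms (6/7)
6. 2508.711ms @ 36/7 + 418.118ms (6/7)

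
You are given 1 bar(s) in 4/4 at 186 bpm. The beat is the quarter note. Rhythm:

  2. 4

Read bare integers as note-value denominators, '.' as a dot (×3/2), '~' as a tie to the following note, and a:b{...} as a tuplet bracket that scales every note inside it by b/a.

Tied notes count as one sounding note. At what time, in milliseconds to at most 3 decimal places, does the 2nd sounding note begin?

note 2 onset = 3b = 967.742ms

1. 0.0ms @ 0 + 967.742ms (3)
2. 967.742ms @ 3 + 322.581ms (1)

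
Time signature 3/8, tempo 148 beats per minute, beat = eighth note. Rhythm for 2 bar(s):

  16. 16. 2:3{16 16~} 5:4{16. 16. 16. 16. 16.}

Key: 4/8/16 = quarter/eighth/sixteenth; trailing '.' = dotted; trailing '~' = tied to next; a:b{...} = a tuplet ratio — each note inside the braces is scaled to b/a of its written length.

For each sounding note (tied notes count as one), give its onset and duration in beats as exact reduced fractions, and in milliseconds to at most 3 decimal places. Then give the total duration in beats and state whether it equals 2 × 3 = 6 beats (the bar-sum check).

1) 0.0ms=0b +304.054ms=3/4b
2) 304.054ms=3/4b +304.054ms=3/4b
3) 608.108ms=3/2b +304.054ms=3/4b
4) 912.162ms=9/4b +547.297ms=27/20b
5) 1459.459ms=18/5b +243.243ms=3/5b
6) 1702.703ms=21/5b +243.243ms=3/5b
7) 1945.946ms=24/5b +243.243ms=3/5b
8) 2189.189ms=27/5b +243.243ms=3/5b
Σ=6b of 6 (148bpm 3/8) — PASS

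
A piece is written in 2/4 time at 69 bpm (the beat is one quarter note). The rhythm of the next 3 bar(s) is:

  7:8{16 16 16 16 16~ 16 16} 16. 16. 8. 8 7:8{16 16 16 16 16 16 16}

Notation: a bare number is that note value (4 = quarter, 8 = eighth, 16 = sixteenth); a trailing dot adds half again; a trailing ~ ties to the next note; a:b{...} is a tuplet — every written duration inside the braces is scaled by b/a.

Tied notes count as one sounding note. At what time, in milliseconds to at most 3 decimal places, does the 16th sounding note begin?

note 16 onset = 38/7b = 4720.497ms

1. 0.0ms @ 0 + 248.447ms (2/7)
2. 248.447ms @ 2/7 + 248.447ms (2/7)
3. 496.894ms @ 4/7 + 248.447ms (2/7)
4. 745.342ms @ 6/7 + 248.447ms (2/7)
5. 993.789ms @ 8/7 + 496.894ms (4/7)
6. 1490.683ms @ 12/7 + 248.447ms (2/7)
7. 1739.13ms @ 2 + 326.087ms (3/8)
8. 2065.217ms @ 19/8 + 326.087ms (3/8)
9. 2391.304ms @ 11/4 + 652.174ms (3/4)
10. 3043.478ms @ 7/2 + 434.783ms (1/2)
11. 3478.261ms @ 4 + 248.447ms (2/7)
12. 3726.708ms @ 30/7 + 248.447ms (2/7)
13. 3975.155ms @ 32/7 + 248.447ms (2/7)
14. 4223.602ms @ 34/7 + 248.447ms (2/7)
15. 4472.05ms @ 36/7 + 248.447ms (2/7)
16. 4720.497ms @ 38/7 + 248.447ms (2/7)
17. 4968.944ms @ 40/7 + 248.447ms (2/7)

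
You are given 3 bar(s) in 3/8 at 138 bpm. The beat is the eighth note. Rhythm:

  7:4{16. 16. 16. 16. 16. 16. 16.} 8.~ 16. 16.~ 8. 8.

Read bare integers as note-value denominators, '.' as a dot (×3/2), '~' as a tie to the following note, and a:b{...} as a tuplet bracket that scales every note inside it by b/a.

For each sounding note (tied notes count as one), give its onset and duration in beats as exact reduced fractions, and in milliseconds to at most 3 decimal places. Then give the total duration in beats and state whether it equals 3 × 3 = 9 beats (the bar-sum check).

1) 0.0ms=0b +186.335ms=3/7b
2) 186.335ms=3/7b +186.335ms=3/7b
3) 372.671ms=6/7b +186.335ms=3/7b
4) 559.006ms=9/7b +186.335ms=3/7b
5) 745.342ms=12/7b +186.335ms=3/7b
6) 931.677ms=15/7b +186.335ms=3/7b
7) 1118.012ms=18/7b +186.335ms=3/7b
8) 1304.348ms=3b +978.261ms=9/4b
9) 2282.609ms=21/4b +978.261ms=9/4b
10) 3260.87ms=15/2b +652.174ms=3/2b
Σ=9b of 9 (138bpm 3/8) — PASS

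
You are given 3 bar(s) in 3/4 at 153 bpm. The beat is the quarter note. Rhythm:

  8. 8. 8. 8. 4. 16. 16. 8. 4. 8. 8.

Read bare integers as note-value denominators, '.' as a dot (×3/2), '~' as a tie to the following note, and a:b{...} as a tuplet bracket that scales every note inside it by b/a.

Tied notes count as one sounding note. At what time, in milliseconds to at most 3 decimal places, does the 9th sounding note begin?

note 9 onset = 6b = 2352.941ms

1. 0.0ms @ 0 + 294.118ms (3/4)
2. 294.118ms @ 3/4 + 294.118ms (3/4)
3. 588.235ms @ 3/2 + 294.118ms (3/4)
4. 882.353ms @ 9/4 + 294.118ms (3/4)
5. 1176.471ms @ 3 + 588.235ms (3/2)
6. 1764.706ms @ 9/2 + 147.059ms (3/8)
7. 1911.765ms @ 39/8 + 147.059ms (3/8)
8. 2058.824ms @ 21/4 + 294.118ms (3/4)
9. 2352.941ms @ 6 + 588.235ms (3/2)
10. 2941.176ms @ 15/2 + 294.118ms (3/4)
11. 3235.294ms @ 33/4 + 294.118ms (3/4)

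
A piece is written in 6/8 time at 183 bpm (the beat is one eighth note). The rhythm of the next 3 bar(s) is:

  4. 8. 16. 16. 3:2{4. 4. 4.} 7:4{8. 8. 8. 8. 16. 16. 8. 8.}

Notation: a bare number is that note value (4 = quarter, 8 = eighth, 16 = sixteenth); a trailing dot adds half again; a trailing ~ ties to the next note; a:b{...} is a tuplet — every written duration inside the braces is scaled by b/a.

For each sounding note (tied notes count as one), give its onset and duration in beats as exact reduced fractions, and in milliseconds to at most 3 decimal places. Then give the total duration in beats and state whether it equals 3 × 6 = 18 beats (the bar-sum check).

1) 0.0ms=0b +983.607ms=3b
2) 983.607ms=3b +491.803ms=3/2b
3) 1475.41ms=9/2b +245.902ms=3/4b
4) 1721.311ms=21/4b +245.902ms=3/4b
5) 1967.213ms=6b +655.738ms=2b
6) 2622.951ms=8b +655.738ms=2b
7) 3278.689ms=10b +655.738ms=2b
8) 3934.426ms=12b +281.03ms=6/7b
9) 4215.457ms=90/7b +281.03ms=6/7b
10) 4496.487ms=96/7b +281.03ms=6/7b
11) 4777.518ms=102/7b +281.03ms=6/7b
12) 5058.548ms=108/7b +140.515ms=3/7b
13) 5199.063ms=111/7b +140.515ms=3/7b
14) 5339.578ms=114/7b +281.03ms=6/7b
15) 5620.609ms=120/7b +281.03ms=6/7b
Σ=18b of 18 (183bpm 6/8) — PASS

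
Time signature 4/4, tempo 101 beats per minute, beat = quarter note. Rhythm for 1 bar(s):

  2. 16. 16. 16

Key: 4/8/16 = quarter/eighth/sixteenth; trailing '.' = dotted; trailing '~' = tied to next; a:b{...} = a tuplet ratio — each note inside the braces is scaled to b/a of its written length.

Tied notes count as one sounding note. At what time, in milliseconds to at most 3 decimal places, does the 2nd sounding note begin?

1. 0.0ms @ 0 + 1782.178ms (3)
2. 1782.178ms @ 3 + 222.772ms (3/8)
3. 2004.95ms @ 27/8 + 222.772ms (3/8)
4. 2227.723ms @ 15/4 + 148.515ms (1/4)

note 2 onset = 3b = 1782.178ms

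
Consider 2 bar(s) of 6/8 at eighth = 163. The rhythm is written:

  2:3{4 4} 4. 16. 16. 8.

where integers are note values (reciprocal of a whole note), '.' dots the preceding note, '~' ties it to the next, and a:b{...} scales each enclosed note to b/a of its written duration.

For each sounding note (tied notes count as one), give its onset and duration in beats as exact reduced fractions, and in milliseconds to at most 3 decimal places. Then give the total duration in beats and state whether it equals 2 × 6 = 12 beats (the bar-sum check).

1) 0.0ms=0b +1104.294ms=3b
2) 1104.294ms=3b +1104.294ms=3b
3) 2208.589ms=6b +1104.294ms=3b
4) 3312.883ms=9b +276.074ms=3/4b
5) 3588.957ms=39/4b +276.074ms=3/4b
6) 3865.031ms=21/2b +552.147ms=3/2b
Σ=12b of 12 (163bpm 6/8) — PASS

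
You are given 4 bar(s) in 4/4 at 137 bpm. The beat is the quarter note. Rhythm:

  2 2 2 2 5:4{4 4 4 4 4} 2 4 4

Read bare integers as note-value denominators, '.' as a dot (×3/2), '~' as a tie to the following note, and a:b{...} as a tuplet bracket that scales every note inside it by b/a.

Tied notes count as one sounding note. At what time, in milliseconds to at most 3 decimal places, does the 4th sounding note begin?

1. 0.0ms @ 0 + 875.912ms (2)
2. 875.912ms @ 2 + 875.912ms (2)
3. 1751.825ms @ 4 + 875.912ms (2)
4. 2627.737ms @ 6 + 875.912ms (2)
5. 3503.65ms @ 8 + 350.365ms (4/5)
6. 3854.015ms @ 44/5 + 350.365ms (4/5)
7. 4204.38ms @ 48/5 + 350.365ms (4/5)
8. 4554.745ms @ 52/5 + 350.365ms (4/5)
9. 4905.109ms @ 56/5 + 350.365ms (4/5)
10. 5255.474ms @ 12 + 875.912ms (2)
11. 6131.387ms @ 14 + 437.956ms (1)
12. 6569.343ms @ 15 + 437.956ms (1)

note 4 onset = 6b = 2627.737ms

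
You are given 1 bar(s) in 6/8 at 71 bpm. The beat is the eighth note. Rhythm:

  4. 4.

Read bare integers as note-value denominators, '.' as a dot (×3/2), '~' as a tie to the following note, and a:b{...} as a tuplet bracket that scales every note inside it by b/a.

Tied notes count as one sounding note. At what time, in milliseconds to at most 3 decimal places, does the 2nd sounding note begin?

note 2 onset = 3b = 2535.211ms

1. 0.0ms @ 0 + 2535.211ms (3)
2. 2535.211ms @ 3 + 2535.211ms (3)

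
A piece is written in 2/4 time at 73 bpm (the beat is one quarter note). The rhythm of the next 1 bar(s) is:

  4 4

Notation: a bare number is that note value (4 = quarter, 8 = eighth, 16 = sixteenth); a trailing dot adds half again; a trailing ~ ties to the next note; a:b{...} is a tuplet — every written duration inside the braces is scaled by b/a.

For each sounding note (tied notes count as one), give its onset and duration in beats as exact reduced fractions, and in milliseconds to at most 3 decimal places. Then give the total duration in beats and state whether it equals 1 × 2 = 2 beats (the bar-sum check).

1) 0.0ms=0b +821.918ms=1b
2) 821.918ms=1b +821.918ms=1b
Σ=2b of 2 (73bpm 2/4) — PASS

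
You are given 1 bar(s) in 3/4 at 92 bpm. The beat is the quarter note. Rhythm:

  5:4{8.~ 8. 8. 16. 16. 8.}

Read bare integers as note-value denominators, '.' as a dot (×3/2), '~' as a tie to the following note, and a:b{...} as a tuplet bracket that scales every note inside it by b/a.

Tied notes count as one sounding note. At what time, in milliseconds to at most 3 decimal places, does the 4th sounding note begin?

1. 0.0ms @ 0 + 782.609ms (6/5)
2. 782.609ms @ 6/5 + 391.304ms (3/5)
3. 1173.913ms @ 9/5 + 195.652ms (3/10)
4. 1369.565ms @ 21/10 + 195.652ms (3/10)
5. 1565.217ms @ 12/5 + 391.304ms (3/5)

note 4 onset = 21/10b = 1369.565ms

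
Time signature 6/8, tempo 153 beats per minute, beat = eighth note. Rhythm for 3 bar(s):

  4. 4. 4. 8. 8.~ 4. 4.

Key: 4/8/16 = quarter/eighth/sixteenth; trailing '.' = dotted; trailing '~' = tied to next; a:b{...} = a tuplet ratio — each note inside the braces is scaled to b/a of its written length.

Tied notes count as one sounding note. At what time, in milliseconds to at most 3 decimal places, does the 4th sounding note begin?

note 4 onset = 9b = 3529.412ms

1. 0.0ms @ 0 + 1176.471ms (3)
2. 1176.471ms @ 3 + 1176.471ms (3)
3. 2352.941ms @ 6 + 1176.471ms (3)
4. 3529.412ms @ 9 + 588.235ms (3/2)
5. 4117.647ms @ 21/2 + 1764.706ms (9/2)
6. 5882.353ms @ 15 + 1176.471ms (3)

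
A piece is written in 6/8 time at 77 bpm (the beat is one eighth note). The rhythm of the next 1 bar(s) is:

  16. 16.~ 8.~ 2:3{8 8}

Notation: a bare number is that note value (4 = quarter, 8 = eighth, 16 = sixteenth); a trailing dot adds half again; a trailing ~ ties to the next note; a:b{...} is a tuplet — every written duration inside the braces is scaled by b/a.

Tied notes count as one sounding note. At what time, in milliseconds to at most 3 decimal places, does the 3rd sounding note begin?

1. 0.0ms @ 0 + 584.416ms (3/4)
2. 584.416ms @ 3/4 + 2922.078ms (15/4)
3. 3506.494ms @ 9/2 + 1168.831ms (3/2)

note 3 onset = 9/2b = 3506.494ms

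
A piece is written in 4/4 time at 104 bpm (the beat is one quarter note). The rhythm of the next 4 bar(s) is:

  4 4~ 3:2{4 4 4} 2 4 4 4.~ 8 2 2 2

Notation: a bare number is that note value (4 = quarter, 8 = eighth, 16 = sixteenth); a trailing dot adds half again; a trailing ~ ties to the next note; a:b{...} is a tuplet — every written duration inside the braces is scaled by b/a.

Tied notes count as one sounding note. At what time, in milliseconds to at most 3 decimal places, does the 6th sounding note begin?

note 6 onset = 6b = 3461.538ms

1. 0.0ms @ 0 + 576.923ms (1)
2. 576.923ms @ 1 + 961.538ms (5/3)
3. 1538.462ms @ 8/3 + 384.615ms (2/3)
4. 1923.077ms @ 10/3 + 384.615ms (2/3)
5. 2307.692ms @ 4 + 1153.846ms (2)
6. 3461.538ms @ 6 + 576.923ms (1)
7. 4038.462ms @ 7 + 576.923ms (1)
8. 4615.385ms @ 8 + 1153.846ms (2)
9. 5769.231ms @ 10 + 1153.846ms (2)
10. 6923.077ms @ 12 + 1153.846ms (2)
11. 8076.923ms @ 14 + 1153.846ms (2)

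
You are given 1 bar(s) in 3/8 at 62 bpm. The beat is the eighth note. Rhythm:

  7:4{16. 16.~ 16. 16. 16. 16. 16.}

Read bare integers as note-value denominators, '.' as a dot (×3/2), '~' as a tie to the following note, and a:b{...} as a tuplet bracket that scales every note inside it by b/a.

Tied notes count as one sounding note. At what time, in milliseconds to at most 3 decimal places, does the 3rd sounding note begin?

note 3 onset = 9/7b = 1244.24ms

1. 0.0ms @ 0 + 414.747ms (3/7)
2. 414.747ms @ 3/7 + 829.493ms (6/7)
3. 1244.24ms @ 9/7 + 414.747ms (3/7)
4. 1658.986ms @ 12/7 + 414.747ms (3/7)
5. 2073.733ms @ 15/7 + 414.747ms (3/7)
6. 2488.479ms @ 18/7 + 414.747ms (3/7)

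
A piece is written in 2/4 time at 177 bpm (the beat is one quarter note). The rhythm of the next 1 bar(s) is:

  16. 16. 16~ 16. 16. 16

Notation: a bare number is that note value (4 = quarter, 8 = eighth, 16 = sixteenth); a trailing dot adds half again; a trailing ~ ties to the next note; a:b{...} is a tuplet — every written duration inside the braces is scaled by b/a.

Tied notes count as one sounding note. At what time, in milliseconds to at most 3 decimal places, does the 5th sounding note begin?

1. 0.0ms @ 0 + 127.119ms (3/8)
2. 127.119ms @ 3/8 + 127.119ms (3/8)
3. 254.237ms @ 3/4 + 211.864ms (5/8)
4. 466.102ms @ 11/8 + 127.119ms (3/8)
5. 593.22ms @ 7/4 + 84.746ms (1/4)

note 5 onset = 7/4b = 593.22ms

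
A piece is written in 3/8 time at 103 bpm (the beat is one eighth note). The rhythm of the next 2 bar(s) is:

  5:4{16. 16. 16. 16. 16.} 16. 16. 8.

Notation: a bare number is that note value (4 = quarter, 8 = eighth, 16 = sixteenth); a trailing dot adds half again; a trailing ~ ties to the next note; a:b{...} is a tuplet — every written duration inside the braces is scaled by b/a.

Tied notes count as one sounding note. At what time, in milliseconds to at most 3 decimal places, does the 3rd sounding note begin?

note 3 onset = 6/5b = 699.029ms

1. 0.0ms @ 0 + 349.515ms (3/5)
2. 349.515ms @ 3/5 + 349.515ms (3/5)
3. 699.029ms @ 6/5 + 349.515ms (3/5)
4. 1048.544ms @ 9/5 + 349.515ms (3/5)
5. 1398.058ms @ 12/5 + 349.515ms (3/5)
6. 1747.573ms @ 3 + 436.893ms (3/4)
7. 2184.466ms @ 15/4 + 436.893ms (3/4)
8. 2621.359ms @ 9/2 + 873.786ms (3/2)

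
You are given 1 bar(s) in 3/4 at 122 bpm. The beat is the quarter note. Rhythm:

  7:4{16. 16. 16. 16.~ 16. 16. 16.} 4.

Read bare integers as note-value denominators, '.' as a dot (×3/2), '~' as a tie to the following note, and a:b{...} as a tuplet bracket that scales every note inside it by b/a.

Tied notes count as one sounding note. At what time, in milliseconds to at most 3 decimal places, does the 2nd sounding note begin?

1. 0.0ms @ 0 + 105.386ms (3/14)
2. 105.386ms @ 3/14 + 105.386ms (3/14)
3. 210.773ms @ 3/7 + 105.386ms (3/14)
4. 316.159ms @ 9/14 + 210.773ms (3/7)
5. 526.932ms @ 15/14 + 105.386ms (3/14)
6. 632.319ms @ 9/7 + 105.386ms (3/14)
7. 737.705ms @ 3/2 + 737.705ms (3/2)

note 2 onset = 3/14b = 105.386ms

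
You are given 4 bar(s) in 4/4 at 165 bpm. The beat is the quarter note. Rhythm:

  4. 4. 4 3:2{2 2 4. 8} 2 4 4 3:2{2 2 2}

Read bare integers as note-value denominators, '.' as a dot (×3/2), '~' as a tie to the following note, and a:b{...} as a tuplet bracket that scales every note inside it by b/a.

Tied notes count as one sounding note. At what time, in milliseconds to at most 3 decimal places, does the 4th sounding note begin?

1. 0.0ms @ 0 + 545.455ms (3/2)
2. 545.455ms @ 3/2 + 545.455ms (3/2)
3. 1090.909ms @ 3 + 363.636ms (1)
4. 1454.545ms @ 4 + 484.848ms (4/3)
5. 1939.394ms @ 16/3 + 484.848ms (4/3)
6. 2424.242ms @ 20/3 + 363.636ms (1)
7. 2787.879ms @ 23/3 + 121.212ms (1/3)
8. 2909.091ms @ 8 + 727.273ms (2)
9. 3636.364ms @ 10 + 363.636ms (1)
10. 4000.0ms @ 11 + 363.636ms (1)
11. 4363.636ms @ 12 + 484.848ms (4/3)
12. 4848.485ms @ 40/3 + 484.848ms (4/3)
13. 5333.333ms @ 44/3 + 484.848ms (4/3)

note 4 onset = 4b = 1454.545ms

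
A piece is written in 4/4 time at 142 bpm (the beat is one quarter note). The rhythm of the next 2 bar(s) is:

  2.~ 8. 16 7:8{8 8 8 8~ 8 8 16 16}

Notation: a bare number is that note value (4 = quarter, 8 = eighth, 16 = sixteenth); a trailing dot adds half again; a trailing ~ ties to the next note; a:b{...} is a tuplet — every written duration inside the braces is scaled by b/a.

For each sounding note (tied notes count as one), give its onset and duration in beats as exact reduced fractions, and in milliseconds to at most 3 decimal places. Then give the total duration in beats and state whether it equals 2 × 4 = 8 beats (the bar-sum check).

1) 0.0ms=0b +1584.507ms=15/4b
2) 1584.507ms=15/4b +105.634ms=1/4b
3) 1690.141ms=4b +241.449ms=4/7b
4) 1931.59ms=32/7b +241.449ms=4/7b
5) 2173.038ms=36/7b +241.449ms=4/7b
6) 2414.487ms=40/7b +482.897ms=8/7b
7) 2897.384ms=48/7b +241.449ms=4/7b
8) 3138.833ms=52/7b +120.724ms=2/7b
9) 3259.557ms=54/7b +120.724ms=2/7b
Σ=8b of 8 (142bpm 4/4) — PASS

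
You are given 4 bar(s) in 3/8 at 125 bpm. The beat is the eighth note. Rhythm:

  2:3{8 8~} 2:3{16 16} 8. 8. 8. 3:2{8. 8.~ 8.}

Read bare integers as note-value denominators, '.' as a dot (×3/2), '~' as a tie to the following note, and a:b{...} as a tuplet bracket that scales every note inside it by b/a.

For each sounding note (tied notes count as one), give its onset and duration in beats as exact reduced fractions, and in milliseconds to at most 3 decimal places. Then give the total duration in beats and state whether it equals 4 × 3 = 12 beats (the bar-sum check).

1) 0.0ms=0b +720.0ms=3/2b
2) 720.0ms=3/2b +1080.0ms=9/4b
3) 1800.0ms=15/4b +360.0ms=3/4b
4) 2160.0ms=9/2b +720.0ms=3/2b
5) 2880.0ms=6b +720.0ms=3/2b
6) 3600.0ms=15/2b +720.0ms=3/2b
7) 4320.0ms=9b +480.0ms=1b
8) 4800.0ms=10b +960.0ms=2b
Σ=12b of 12 (125bpm 3/8) — PASS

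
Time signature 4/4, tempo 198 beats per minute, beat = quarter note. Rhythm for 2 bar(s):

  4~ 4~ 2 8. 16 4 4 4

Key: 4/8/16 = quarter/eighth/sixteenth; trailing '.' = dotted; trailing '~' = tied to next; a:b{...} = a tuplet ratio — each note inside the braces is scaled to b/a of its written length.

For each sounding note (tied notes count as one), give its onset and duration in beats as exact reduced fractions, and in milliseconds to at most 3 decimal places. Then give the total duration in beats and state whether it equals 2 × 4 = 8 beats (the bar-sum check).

1) 0.0ms=0b +1212.121ms=4b
2) 1212.121ms=4b +227.273ms=3/4b
3) 1439.394ms=19/4b +75.758ms=1/4b
4) 1515.152ms=5b +303.03ms=1b
5) 1818.182ms=6b +303.03ms=1b
6) 2121.212ms=7b +303.03ms=1b
Σ=8b of 8 (198bpm 4/4) — PASS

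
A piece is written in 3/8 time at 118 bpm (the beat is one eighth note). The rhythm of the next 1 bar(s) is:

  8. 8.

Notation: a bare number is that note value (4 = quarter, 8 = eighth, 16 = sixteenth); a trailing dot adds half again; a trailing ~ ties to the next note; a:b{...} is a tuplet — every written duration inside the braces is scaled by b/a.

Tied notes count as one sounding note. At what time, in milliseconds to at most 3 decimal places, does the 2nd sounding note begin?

1. 0.0ms @ 0 + 762.712ms (3/2)
2. 762.712ms @ 3/2 + 762.712ms (3/2)

note 2 onset = 3/2b = 762.712ms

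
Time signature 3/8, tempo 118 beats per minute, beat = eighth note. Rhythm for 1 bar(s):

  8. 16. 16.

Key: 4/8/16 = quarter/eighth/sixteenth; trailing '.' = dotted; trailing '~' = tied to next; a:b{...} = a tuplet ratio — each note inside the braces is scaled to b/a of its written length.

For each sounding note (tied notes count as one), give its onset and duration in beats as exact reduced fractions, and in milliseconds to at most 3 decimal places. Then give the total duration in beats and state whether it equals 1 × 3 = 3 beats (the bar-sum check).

1) 0.0ms=0b +762.712ms=3/2b
2) 762.712ms=3/2b +381.356ms=3/4b
3) 1144.068ms=9/4b +381.356ms=3/4b
Σ=3b of 3 (118bpm 3/8) — PASS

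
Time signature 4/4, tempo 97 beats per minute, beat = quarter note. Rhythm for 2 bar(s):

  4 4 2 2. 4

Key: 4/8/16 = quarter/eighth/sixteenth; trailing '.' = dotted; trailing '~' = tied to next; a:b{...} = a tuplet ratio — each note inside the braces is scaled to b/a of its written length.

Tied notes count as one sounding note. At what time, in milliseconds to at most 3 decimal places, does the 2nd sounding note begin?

note 2 onset = 1b = 618.557ms

1. 0.0ms @ 0 + 618.557ms (1)
2. 618.557ms @ 1 + 618.557ms (1)
3. 1237.113ms @ 2 + 1237.113ms (2)
4. 2474.227ms @ 4 + 1855.67ms (3)
5. 4329.897ms @ 7 + 618.557ms (1)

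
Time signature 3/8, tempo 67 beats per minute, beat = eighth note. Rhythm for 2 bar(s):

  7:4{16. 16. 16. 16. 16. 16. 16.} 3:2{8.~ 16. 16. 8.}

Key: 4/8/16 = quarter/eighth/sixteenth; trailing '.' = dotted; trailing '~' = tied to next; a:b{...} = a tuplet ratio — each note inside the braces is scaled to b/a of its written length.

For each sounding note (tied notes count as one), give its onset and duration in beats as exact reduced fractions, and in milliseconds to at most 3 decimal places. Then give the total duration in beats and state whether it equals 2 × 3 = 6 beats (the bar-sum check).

1) 0.0ms=0b +383.795ms=3/7b
2) 383.795ms=3/7b +383.795ms=3/7b
3) 767.591ms=6/7b +383.795ms=3/7b
4) 1151.386ms=9/7b +383.795ms=3/7b
5) 1535.181ms=12/7b +383.795ms=3/7b
6) 1918.977ms=15/7b +383.795ms=3/7b
7) 2302.772ms=18/7b +383.795ms=3/7b
8) 2686.567ms=3b +1343.284ms=3/2b
9) 4029.851ms=9/2b +447.761ms=1/2b
10) 4477.612ms=5b +895.522ms=1b
Σ=6b of 6 (67bpm 3/8) — PASS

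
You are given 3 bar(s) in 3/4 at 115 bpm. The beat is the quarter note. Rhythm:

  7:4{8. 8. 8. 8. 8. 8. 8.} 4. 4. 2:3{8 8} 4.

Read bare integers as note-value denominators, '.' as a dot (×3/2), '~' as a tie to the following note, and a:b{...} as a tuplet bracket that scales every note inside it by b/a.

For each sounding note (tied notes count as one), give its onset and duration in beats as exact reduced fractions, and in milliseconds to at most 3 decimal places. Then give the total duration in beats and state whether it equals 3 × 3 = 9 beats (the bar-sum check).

1) 0.0ms=0b +223.602ms=3/7b
2) 223.602ms=3/7b +223.602ms=3/7b
3) 447.205ms=6/7b +223.602ms=3/7b
4) 670.807ms=9/7b +223.602ms=3/7b
5) 894.41ms=12/7b +223.602ms=3/7b
6) 1118.012ms=15/7b +223.602ms=3/7b
7) 1341.615ms=18/7b +223.602ms=3/7b
8) 1565.217ms=3b +782.609ms=3/2b
9) 2347.826ms=9/2b +782.609ms=3/2b
10) 3130.435ms=6b +391.304ms=3/4b
11) 3521.739ms=27/4b +391.304ms=3/4b
12) 3913.043ms=15/2b +782.609ms=3/2b
Σ=9b of 9 (115bpm 3/4) — PASS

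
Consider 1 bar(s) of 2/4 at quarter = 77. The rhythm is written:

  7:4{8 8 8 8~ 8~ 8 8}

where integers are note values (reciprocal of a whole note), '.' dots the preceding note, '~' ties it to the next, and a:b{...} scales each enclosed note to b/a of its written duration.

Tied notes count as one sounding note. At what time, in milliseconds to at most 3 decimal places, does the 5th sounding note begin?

note 5 onset = 12/7b = 1335.807ms

1. 0.0ms @ 0 + 222.635ms (2/7)
2. 222.635ms @ 2/7 + 222.635ms (2/7)
3. 445.269ms @ 4/7 + 222.635ms (2/7)
4. 667.904ms @ 6/7 + 667.904ms (6/7)
5. 1335.807ms @ 12/7 + 222.635ms (2/7)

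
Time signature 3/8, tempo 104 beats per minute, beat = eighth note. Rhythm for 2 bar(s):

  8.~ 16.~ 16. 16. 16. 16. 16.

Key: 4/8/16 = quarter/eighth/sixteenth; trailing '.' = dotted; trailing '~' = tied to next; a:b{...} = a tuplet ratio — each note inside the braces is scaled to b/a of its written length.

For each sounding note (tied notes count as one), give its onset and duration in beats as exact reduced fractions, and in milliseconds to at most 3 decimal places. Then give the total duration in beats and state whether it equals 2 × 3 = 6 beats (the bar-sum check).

1) 0.0ms=0b +1730.769ms=3b
2) 1730.769ms=3b +432.692ms=3/4b
3) 2163.462ms=15/4b +432.692ms=3/4b
4) 2596.154ms=9/2b +432.692ms=3/4b
5) 3028.846ms=21/4b +432.692ms=3/4b
Σ=6b of 6 (104bpm 3/8) — PASS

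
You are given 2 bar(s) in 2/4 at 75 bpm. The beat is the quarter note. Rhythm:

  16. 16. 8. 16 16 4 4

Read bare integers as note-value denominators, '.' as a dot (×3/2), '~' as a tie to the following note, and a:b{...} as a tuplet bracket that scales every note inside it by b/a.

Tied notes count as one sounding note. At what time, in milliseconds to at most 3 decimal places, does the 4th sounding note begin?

1. 0.0ms @ 0 + 300.0ms (3/8)
2. 300.0ms @ 3/8 + 300.0ms (3/8)
3. 600.0ms @ 3/4 + 600.0ms (3/4)
4. 1200.0ms @ 3/2 + 200.0ms (1/4)
5. 1400.0ms @ 7/4 + 200.0ms (1/4)
6. 1600.0ms @ 2 + 800.0ms (1)
7. 2400.0ms @ 3 + 800.0ms (1)

note 4 onset = 3/2b = 1200.0ms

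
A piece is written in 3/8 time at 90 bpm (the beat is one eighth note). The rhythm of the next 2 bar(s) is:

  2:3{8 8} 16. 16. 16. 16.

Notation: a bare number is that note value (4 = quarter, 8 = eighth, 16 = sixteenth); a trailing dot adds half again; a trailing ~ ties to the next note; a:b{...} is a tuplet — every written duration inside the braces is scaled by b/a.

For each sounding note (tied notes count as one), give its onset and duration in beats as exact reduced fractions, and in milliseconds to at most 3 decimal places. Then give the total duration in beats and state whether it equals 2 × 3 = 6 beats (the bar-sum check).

1) 0.0ms=0b +1000.0ms=3/2b
2) 1000.0ms=3/2b +1000.0ms=3/2b
3) 2000.0ms=3b +500.0ms=3/4b
4) 2500.0ms=15/4b +500.0ms=3/4b
5) 3000.0ms=9/2b +500.0ms=3/4b
6) 3500.0ms=21/4b +500.0ms=3/4b
Σ=6b of 6 (90bpm 3/8) — PASS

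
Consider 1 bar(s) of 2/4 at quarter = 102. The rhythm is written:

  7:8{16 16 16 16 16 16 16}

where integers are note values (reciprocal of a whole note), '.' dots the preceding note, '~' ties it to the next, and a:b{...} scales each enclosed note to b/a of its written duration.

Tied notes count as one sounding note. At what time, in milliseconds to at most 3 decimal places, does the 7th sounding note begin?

note 7 onset = 12/7b = 1008.403ms

1. 0.0ms @ 0 + 168.067ms (2/7)
2. 168.067ms @ 2/7 + 168.067ms (2/7)
3. 336.134ms @ 4/7 + 168.067ms (2/7)
4. 504.202ms @ 6/7 + 168.067ms (2/7)
5. 672.269ms @ 8/7 + 168.067ms (2/7)
6. 840.336ms @ 10/7 + 168.067ms (2/7)
7. 1008.403ms @ 12/7 + 168.067ms (2/7)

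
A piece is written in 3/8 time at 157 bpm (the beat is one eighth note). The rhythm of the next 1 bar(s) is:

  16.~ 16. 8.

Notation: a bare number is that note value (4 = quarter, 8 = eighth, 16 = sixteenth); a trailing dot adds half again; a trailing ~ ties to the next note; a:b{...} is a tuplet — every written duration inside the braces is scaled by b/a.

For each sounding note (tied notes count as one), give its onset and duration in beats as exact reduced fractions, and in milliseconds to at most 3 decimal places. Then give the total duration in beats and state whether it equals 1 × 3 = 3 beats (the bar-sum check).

1) 0.0ms=0b +573.248ms=3/2b
2) 573.248ms=3/2b +573.248ms=3/2b
Σ=3b of 3 (157bpm 3/8) — PASS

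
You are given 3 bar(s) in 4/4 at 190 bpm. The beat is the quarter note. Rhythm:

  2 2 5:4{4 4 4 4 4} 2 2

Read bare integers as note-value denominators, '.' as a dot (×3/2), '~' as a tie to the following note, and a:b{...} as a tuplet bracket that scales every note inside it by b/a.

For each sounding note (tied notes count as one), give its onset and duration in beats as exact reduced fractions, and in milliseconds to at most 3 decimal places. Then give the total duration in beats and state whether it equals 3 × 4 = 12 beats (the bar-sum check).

1) 0.0ms=0b +631.579ms=2b
2) 631.579ms=2b +631.579ms=2b
3) 1263.158ms=4b +252.632ms=4/5b
4) 1515.789ms=24/5b +252.632ms=4/5b
5) 1768.421ms=28/5b +252.632ms=4/5b
6) 2021.053ms=32/5b +252.632ms=4/5b
7) 2273.684ms=36/5b +252.632ms=4/5b
8) 2526.316ms=8b +631.579ms=2b
9) 3157.895ms=10b +631.579ms=2b
Σ=12b of 12 (190bpm 4/4) — PASS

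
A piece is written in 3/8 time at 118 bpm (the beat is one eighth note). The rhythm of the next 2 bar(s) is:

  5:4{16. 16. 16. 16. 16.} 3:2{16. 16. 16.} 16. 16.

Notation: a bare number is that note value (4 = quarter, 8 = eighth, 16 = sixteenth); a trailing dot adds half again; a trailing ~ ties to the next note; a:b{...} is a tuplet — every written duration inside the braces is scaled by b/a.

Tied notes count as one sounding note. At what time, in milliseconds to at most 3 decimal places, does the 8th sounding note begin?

note 8 onset = 4b = 2033.898ms

1. 0.0ms @ 0 + 305.085ms (3/5)
2. 305.085ms @ 3/5 + 305.085ms (3/5)
3. 610.169ms @ 6/5 + 305.085ms (3/5)
4. 915.254ms @ 9/5 + 305.085ms (3/5)
5. 1220.339ms @ 12/5 + 305.085ms (3/5)
6. 1525.424ms @ 3 + 254.237ms (1/2)
7. 1779.661ms @ 7/2 + 254.237ms (1/2)
8. 2033.898ms @ 4 + 254.237ms (1/2)
9. 2288.136ms @ 9/2 + 381.356ms (3/4)
10. 2669.492ms @ 21/4 + 381.356ms (3/4)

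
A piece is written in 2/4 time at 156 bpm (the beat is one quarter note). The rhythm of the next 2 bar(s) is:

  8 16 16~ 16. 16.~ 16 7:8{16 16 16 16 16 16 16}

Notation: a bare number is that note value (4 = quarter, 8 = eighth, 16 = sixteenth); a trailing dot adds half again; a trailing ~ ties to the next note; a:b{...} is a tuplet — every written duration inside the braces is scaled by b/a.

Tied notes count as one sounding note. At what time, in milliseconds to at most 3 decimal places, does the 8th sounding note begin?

note 8 onset = 20/7b = 1098.901ms

1. 0.0ms @ 0 + 192.308ms (1/2)
2. 192.308ms @ 1/2 + 96.154ms (1/4)
3. 288.462ms @ 3/4 + 240.385ms (5/8)
4. 528.846ms @ 11/8 + 240.385ms (5/8)
5. 769.231ms @ 2 + 109.89ms (2/7)
6. 879.121ms @ 16/7 + 109.89ms (2/7)
7. 989.011ms @ 18/7 + 109.89ms (2/7)
8. 1098.901ms @ 20/7 + 109.89ms (2/7)
9. 1208.791ms @ 22/7 + 109.89ms (2/7)
10. 1318.681ms @ 24/7 + 109.89ms (2/7)
11. 1428.571ms @ 26/7 + 109.89ms (2/7)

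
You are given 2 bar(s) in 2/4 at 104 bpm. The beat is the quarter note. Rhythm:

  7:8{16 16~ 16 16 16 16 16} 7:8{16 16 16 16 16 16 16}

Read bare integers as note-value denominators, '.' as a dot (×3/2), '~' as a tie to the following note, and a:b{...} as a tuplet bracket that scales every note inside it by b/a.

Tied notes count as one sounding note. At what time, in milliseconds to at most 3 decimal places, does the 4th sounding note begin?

1. 0.0ms @ 0 + 164.835ms (2/7)
2. 164.835ms @ 2/7 + 329.67ms (4/7)
3. 494.505ms @ 6/7 + 164.835ms (2/7)
4. 659.341ms @ 8/7 + 164.835ms (2/7)
5. 824.176ms @ 10/7 + 164.835ms (2/7)
6. 989.011ms @ 12/7 + 164.835ms (2/7)
7. 1153.846ms @ 2 + 164.835ms (2/7)
8. 1318.681ms @ 16/7 + 164.835ms (2/7)
9. 1483.516ms @ 18/7 + 164.835ms (2/7)
10. 1648.352ms @ 20/7 + 164.835ms (2/7)
11. 1813.187ms @ 22/7 + 164.835ms (2/7)
12. 1978.022ms @ 24/7 + 164.835ms (2/7)
13. 2142.857ms @ 26/7 + 164.835ms (2/7)

note 4 onset = 8/7b = 659.341ms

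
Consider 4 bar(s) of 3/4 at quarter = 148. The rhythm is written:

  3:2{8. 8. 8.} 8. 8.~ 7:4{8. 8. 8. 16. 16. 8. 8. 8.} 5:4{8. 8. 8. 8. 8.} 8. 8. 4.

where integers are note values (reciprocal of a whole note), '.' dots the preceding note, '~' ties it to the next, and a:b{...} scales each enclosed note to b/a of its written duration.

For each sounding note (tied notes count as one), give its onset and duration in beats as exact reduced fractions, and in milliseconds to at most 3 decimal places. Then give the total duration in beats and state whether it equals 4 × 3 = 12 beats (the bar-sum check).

1) 0.0ms=0b +202.703ms=1/2b
2) 202.703ms=1/2b +202.703ms=1/2b
3) 405.405ms=1b +202.703ms=1/2b
4) 608.108ms=3/2b +304.054ms=3/4b
5) 912.162ms=9/4b +477.799ms=33/28b
6) 1389.961ms=24/7b +173.745ms=3/7b
7) 1563.707ms=27/7b +173.745ms=3/7b
8) 1737.452ms=30/7b +86.873ms=3/14b
9) 1824.324ms=9/2b +86.873ms=3/14b
10) 1911.197ms=33/7b +173.745ms=3/7b
11) 2084.942ms=36/7b +173.745ms=3/7b
12) 2258.687ms=39/7b +173.745ms=3/7b
13) 2432.432ms=6b +243.243ms=3/5b
14) 2675.676ms=33/5b +243.243ms=3/5b
15) 2918.919ms=36/5b +243.243ms=3/5b
16) 3162.162ms=39/5b +243.243ms=3/5b
17) 3405.405ms=42/5b +243.243ms=3/5b
18) 3648.649ms=9b +304.054ms=3/4b
19) 3952.703ms=39/4b +304.054ms=3/4b
20) 4256.757ms=21/2b +608.108ms=3/2b
Σ=12b of 12 (148bpm 3/4) — PASS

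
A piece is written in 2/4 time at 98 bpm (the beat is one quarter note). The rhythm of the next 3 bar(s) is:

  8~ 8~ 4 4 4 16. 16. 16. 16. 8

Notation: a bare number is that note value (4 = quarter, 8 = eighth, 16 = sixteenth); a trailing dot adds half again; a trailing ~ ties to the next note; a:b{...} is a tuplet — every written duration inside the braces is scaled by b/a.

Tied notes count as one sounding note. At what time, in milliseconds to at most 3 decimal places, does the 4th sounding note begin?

note 4 onset = 4b = 2448.98ms

1. 0.0ms @ 0 + 1224.49ms (2)
2. 1224.49ms @ 2 + 612.245ms (1)
3. 1836.735ms @ 3 + 612.245ms (1)
4. 2448.98ms @ 4 + 229.592ms (3/8)
5. 2678.571ms @ 35/8 + 229.592ms (3/8)
6. 2908.163ms @ 19/4 + 229.592ms (3/8)
7. 3137.755ms @ 41/8 + 229.592ms (3/8)
8. 3367.347ms @ 11/2 + 306.122ms (1/2)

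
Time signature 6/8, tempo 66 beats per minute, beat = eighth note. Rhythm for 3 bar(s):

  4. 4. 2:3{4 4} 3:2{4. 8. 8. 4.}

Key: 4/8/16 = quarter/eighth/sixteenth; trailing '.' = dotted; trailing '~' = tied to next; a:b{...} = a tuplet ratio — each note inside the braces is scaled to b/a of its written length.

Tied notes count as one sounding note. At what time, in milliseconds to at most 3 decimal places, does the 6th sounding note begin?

note 6 onset = 14b = 12727.273ms

1. 0.0ms @ 0 + 2727.273ms (3)
2. 2727.273ms @ 3 + 2727.273ms (3)
3. 5454.545ms @ 6 + 2727.273ms (3)
4. 8181.818ms @ 9 + 2727.273ms (3)
5. 10909.091ms @ 12 + 1818.182ms (2)
6. 12727.273ms @ 14 + 909.091ms (1)
7. 13636.364ms @ 15 + 909.091ms (1)
8. 14545.455ms @ 16 + 1818.182ms (2)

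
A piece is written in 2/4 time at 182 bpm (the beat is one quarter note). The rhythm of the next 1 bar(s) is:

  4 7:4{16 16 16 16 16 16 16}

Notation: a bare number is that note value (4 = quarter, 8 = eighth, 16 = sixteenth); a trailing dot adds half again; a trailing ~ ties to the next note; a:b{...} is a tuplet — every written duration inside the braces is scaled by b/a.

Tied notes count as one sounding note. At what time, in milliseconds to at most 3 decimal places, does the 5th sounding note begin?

note 5 onset = 10/7b = 470.958ms

1. 0.0ms @ 0 + 329.67ms (1)
2. 329.67ms @ 1 + 47.096ms (1/7)
3. 376.766ms @ 8/7 + 47.096ms (1/7)
4. 423.862ms @ 9/7 + 47.096ms (1/7)
5. 470.958ms @ 10/7 + 47.096ms (1/7)
6. 518.053ms @ 11/7 + 47.096ms (1/7)
7. 565.149ms @ 12/7 + 47.096ms (1/7)
8. 612.245ms @ 13/7 + 47.096ms (1/7)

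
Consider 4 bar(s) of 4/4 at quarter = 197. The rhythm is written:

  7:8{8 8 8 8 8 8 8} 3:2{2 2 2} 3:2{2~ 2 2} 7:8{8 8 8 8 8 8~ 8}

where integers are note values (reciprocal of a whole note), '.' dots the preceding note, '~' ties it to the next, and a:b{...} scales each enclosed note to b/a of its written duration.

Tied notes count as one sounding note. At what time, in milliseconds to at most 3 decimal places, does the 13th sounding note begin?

1. 0.0ms @ 0 + 174.039ms (4/7)
2. 174.039ms @ 4/7 + 174.039ms (4/7)
3. 348.078ms @ 8/7 + 174.039ms (4/7)
4. 522.117ms @ 12/7 + 174.039ms (4/7)
5. 696.157ms @ 16/7 + 174.039ms (4/7)
6. 870.196ms @ 20/7 + 174.039ms (4/7)
7. 1044.235ms @ 24/7 + 174.039ms (4/7)
8. 1218.274ms @ 4 + 406.091ms (4/3)
9. 1624.365ms @ 16/3 + 406.091ms (4/3)
10. 2030.457ms @ 20/3 + 406.091ms (4/3)
11. 2436.548ms @ 8 + 812.183ms (8/3)
12. 3248.731ms @ 32/3 + 406.091ms (4/3)
13. 3654.822ms @ 12 + 174.039ms (4/7)
14. 3828.861ms @ 88/7 + 174.039ms (4/7)
15. 4002.901ms @ 92/7 + 174.039ms (4/7)
16. 4176.94ms @ 96/7 + 174.039ms (4/7)
17. 4350.979ms @ 100/7 + 174.039ms (4/7)
18. 4525.018ms @ 104/7 + 348.078ms (8/7)

note 13 onset = 12b = 3654.822ms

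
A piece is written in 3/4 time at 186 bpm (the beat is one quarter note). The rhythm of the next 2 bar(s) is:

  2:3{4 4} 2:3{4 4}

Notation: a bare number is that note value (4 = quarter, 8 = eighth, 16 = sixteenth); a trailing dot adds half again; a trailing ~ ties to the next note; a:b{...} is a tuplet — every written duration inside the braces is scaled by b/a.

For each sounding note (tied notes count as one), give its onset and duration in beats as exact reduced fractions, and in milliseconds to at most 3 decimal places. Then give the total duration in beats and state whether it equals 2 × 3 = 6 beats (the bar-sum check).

1) 0.0ms=0b +483.871ms=3/2b
2) 483.871ms=3/2b +483.871ms=3/2b
3) 967.742ms=3b +483.871ms=3/2b
4) 1451.613ms=9/2b +483.871ms=3/2b
Σ=6b of 6 (186bpm 3/4) — PASS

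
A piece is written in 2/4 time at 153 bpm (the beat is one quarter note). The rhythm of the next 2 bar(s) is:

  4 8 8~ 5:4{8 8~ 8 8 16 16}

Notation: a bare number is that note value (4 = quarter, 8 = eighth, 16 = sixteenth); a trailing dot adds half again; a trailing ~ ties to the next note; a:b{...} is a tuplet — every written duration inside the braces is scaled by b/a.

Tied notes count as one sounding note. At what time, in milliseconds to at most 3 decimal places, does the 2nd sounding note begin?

1. 0.0ms @ 0 + 392.157ms (1)
2. 392.157ms @ 1 + 196.078ms (1/2)
3. 588.235ms @ 3/2 + 352.941ms (9/10)
4. 941.176ms @ 12/5 + 313.725ms (4/5)
5. 1254.902ms @ 16/5 + 156.863ms (2/5)
6. 1411.765ms @ 18/5 + 78.431ms (1/5)
7. 1490.196ms @ 19/5 + 78.431ms (1/5)

note 2 onset = 1b = 392.157ms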